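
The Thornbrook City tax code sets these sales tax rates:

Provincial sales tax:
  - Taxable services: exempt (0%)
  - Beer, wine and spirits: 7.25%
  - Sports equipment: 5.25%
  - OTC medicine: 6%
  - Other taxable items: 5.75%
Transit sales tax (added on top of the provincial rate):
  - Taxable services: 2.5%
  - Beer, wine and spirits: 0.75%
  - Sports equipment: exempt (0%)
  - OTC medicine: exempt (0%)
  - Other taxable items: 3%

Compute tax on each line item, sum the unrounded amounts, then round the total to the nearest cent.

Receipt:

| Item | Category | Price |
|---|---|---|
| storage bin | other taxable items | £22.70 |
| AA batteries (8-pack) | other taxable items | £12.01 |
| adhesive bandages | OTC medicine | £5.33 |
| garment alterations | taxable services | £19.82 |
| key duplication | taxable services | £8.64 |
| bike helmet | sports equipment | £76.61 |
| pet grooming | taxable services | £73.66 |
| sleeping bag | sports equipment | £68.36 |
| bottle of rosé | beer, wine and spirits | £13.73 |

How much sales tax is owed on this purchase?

£14.62

Storage bin £22.70: other taxable items → 5.75% + 3% transit = 8.75% → £1.98625
AA batteries (8-pack) £12.01: other taxable items → 5.75% + 3% transit = 8.75% → £1.050875
Adhesive bandages £5.33: OTC medicine → 6% + 0% transit = 6% → £0.3198
Garment alterations £19.82: taxable services → 0% + 2.5% transit = 2.5% → £0.4955
Key duplication £8.64: taxable services → 0% + 2.5% transit = 2.5% → £0.216
Bike helmet £76.61: sports equipment → 5.25% + 0% transit = 5.25% → £4.022025
Pet grooming £73.66: taxable services → 0% + 2.5% transit = 2.5% → £1.8415
Sleeping bag £68.36: sports equipment → 5.25% + 0% transit = 5.25% → £3.5889
Bottle of rosé £13.73: beer, wine and spirits → 7.25% + 0.75% transit = 8% → £1.0984
Unrounded tax sum = £14.61925 → £14.62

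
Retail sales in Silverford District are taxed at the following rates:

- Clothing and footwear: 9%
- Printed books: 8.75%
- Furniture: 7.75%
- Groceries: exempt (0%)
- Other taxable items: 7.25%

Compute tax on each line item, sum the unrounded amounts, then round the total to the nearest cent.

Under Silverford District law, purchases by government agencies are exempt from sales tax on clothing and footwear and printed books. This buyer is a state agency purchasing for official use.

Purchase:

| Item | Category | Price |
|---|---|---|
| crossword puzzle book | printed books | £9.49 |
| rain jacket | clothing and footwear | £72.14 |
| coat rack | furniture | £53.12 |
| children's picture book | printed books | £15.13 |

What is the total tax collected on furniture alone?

Coat rack £53.12: furniture → 7.75% → £4.1168
Tax on furniture: unrounded sum = £4.1168 → £4.12

£4.12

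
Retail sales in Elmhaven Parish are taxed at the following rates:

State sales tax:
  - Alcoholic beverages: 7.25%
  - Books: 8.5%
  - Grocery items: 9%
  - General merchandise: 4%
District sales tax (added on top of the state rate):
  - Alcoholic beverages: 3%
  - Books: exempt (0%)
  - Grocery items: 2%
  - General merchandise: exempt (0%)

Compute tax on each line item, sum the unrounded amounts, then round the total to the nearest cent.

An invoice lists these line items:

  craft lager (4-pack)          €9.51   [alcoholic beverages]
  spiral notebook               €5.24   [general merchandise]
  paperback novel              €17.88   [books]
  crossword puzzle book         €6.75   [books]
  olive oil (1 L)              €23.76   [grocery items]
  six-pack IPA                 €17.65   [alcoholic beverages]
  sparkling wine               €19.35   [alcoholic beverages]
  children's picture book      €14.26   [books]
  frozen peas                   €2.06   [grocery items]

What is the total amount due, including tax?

Craft lager (4-pack) €9.51: alcoholic beverages → 7.25% + 3% district = 10.25% → €0.974775
Spiral notebook €5.24: general merchandise → 4% + 0% district = 4% → €0.2096
Paperback novel €17.88: books → 8.5% + 0% district = 8.5% → €1.5198
Crossword puzzle book €6.75: books → 8.5% + 0% district = 8.5% → €0.57375
Olive oil (1 L) €23.76: grocery items → 9% + 2% district = 11% → €2.6136
Six-pack IPA €17.65: alcoholic beverages → 7.25% + 3% district = 10.25% → €1.809125
Sparkling wine €19.35: alcoholic beverages → 7.25% + 3% district = 10.25% → €1.983375
Children's picture book €14.26: books → 8.5% + 0% district = 8.5% → €1.2121
Frozen peas €2.06: grocery items → 9% + 2% district = 11% → €0.2266
Subtotal = €116.46; unrounded tax = €11.122725 → €11.12; total due = €127.58

€127.58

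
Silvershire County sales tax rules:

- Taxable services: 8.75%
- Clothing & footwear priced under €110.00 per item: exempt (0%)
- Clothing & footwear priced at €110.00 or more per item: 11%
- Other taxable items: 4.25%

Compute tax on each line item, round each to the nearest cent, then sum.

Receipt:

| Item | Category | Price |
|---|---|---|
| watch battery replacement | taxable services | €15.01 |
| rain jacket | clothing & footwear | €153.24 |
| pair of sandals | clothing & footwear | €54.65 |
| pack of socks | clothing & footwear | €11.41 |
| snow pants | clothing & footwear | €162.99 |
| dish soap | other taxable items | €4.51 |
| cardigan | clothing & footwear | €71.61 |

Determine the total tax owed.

Watch battery replacement €15.01: taxable services → 8.75% → €1.31
Rain jacket €153.24: clothing & footwear, €110.00 or more → 11% → €16.86
Pair of sandals €54.65: clothing & footwear, under €110.00 → 0% → €0.00
Pack of socks €11.41: clothing & footwear, under €110.00 → 0% → €0.00
Snow pants €162.99: clothing & footwear, €110.00 or more → 11% → €17.93
Dish soap €4.51: other taxable items → 4.25% → €0.19
Cardigan €71.61: clothing & footwear, under €110.00 → 0% → €0.00
Total tax = €1.31 + €16.86 + €17.93 + €0.19 = €36.29

€36.29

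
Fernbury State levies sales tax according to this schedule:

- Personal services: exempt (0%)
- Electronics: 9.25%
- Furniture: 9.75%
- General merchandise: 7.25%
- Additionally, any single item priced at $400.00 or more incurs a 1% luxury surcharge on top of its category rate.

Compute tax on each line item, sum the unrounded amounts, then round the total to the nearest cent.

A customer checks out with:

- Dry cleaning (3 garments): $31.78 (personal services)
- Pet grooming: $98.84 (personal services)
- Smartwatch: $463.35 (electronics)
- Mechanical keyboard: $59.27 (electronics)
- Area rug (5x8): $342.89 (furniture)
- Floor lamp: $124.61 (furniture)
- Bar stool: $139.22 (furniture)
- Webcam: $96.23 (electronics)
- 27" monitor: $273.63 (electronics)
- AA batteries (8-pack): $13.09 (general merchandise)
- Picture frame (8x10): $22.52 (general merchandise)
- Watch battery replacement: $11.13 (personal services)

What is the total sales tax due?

Dry cleaning (3 garments) $31.78: personal services → 0% → $0.00
Pet grooming $98.84: personal services → 0% → $0.00
Smartwatch $463.35: electronics → 9.25% + 1% surcharge = 10.25% → $47.493375
Mechanical keyboard $59.27: electronics → 9.25% → $5.482475
Area rug (5x8) $342.89: furniture → 9.75% → $33.431775
Floor lamp $124.61: furniture → 9.75% → $12.149475
Bar stool $139.22: furniture → 9.75% → $13.57395
Webcam $96.23: electronics → 9.25% → $8.901275
27" monitor $273.63: electronics → 9.25% → $25.310775
AA batteries (8-pack) $13.09: general merchandise → 7.25% → $0.949025
Picture frame (8x10) $22.52: general merchandise → 7.25% → $1.6327
Watch battery replacement $11.13: personal services → 0% → $0.00
Unrounded tax sum = $148.924825 → $148.92

$148.92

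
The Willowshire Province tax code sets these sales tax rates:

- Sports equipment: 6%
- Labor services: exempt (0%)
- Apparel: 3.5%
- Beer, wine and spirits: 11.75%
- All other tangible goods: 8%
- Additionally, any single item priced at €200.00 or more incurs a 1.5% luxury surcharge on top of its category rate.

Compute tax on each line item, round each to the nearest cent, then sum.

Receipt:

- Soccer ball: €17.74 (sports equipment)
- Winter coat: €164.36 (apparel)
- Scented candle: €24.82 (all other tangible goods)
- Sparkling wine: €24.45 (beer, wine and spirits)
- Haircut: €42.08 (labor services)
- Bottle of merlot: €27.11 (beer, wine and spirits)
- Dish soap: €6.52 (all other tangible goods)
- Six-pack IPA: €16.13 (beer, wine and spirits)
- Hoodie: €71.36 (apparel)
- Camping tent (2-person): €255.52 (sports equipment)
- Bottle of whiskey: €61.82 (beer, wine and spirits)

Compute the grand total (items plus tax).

€758.11

Soccer ball €17.74: sports equipment → 6% → €1.06
Winter coat €164.36: apparel → 3.5% → €5.75
Scented candle €24.82: all other tangible goods → 8% → €1.99
Sparkling wine €24.45: beer, wine and spirits → 11.75% → €2.87
Haircut €42.08: labor services → 0% → €0.00
Bottle of merlot €27.11: beer, wine and spirits → 11.75% → €3.19
Dish soap €6.52: all other tangible goods → 8% → €0.52
Six-pack IPA €16.13: beer, wine and spirits → 11.75% → €1.90
Hoodie €71.36: apparel → 3.5% → €2.50
Camping tent (2-person) €255.52: sports equipment → 6% + 1.5% surcharge = 7.5% → €19.16
Bottle of whiskey €61.82: beer, wine and spirits → 11.75% → €7.26
Subtotal = €711.91; tax = €46.20; total due = €758.11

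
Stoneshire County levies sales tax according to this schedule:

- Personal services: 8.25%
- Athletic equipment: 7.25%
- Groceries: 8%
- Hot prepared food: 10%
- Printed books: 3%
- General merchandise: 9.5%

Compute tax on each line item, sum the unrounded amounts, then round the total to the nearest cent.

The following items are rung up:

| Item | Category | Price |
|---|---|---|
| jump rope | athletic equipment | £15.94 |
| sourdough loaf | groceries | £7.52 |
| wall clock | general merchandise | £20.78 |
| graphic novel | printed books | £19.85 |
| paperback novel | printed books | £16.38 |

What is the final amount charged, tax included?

Jump rope £15.94: athletic equipment → 7.25% → £1.15565
Sourdough loaf £7.52: groceries → 8% → £0.6016
Wall clock £20.78: general merchandise → 9.5% → £1.9741
Graphic novel £19.85: printed books → 3% → £0.5955
Paperback novel £16.38: printed books → 3% → £0.4914
Subtotal = £80.47; unrounded tax = £4.81825 → £4.82; total due = £85.29

£85.29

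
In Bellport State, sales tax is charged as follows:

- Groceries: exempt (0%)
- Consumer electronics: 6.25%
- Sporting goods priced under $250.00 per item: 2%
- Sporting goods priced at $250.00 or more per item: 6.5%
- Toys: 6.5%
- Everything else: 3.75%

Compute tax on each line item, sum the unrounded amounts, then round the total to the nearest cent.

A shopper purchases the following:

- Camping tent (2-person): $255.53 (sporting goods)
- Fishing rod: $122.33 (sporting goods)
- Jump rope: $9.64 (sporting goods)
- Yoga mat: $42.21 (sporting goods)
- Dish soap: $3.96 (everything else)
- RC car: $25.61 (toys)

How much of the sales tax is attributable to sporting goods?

Camping tent (2-person) $255.53: sporting goods, $250.00 or more → 6.5% → $16.60945
Fishing rod $122.33: sporting goods, under $250.00 → 2% → $2.4466
Jump rope $9.64: sporting goods, under $250.00 → 2% → $0.1928
Yoga mat $42.21: sporting goods, under $250.00 → 2% → $0.8442
Tax on sporting goods: unrounded sum = $20.09305 → $20.09

$20.09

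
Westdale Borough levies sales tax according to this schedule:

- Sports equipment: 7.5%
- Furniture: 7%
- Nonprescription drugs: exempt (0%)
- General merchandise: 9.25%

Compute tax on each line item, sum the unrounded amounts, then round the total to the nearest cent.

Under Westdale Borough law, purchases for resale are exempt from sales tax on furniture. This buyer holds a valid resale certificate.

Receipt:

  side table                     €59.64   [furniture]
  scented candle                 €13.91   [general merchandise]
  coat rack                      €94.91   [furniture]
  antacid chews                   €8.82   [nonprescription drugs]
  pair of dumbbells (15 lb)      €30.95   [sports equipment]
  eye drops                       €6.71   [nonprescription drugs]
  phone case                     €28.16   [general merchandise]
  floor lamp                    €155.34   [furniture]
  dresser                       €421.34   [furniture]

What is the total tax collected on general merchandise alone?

Scented candle €13.91: general merchandise → 9.25% → €1.286675
Phone case €28.16: general merchandise → 9.25% → €2.6048
Tax on general merchandise: unrounded sum = €3.891475 → €3.89

€3.89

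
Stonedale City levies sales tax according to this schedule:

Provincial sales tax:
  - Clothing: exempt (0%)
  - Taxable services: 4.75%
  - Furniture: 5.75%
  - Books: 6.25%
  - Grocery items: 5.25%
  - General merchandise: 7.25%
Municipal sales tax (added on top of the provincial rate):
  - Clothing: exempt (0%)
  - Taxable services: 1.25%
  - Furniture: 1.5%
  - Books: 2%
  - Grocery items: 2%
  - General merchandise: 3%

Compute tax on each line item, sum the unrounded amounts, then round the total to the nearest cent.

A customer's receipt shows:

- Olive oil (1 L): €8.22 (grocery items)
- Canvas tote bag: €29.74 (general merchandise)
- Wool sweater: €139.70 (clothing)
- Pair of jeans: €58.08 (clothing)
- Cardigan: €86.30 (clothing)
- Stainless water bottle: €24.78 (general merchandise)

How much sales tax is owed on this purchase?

€6.18

Olive oil (1 L) €8.22: grocery items → 5.25% + 2% municipal = 7.25% → €0.59595
Canvas tote bag €29.74: general merchandise → 7.25% + 3% municipal = 10.25% → €3.04835
Wool sweater €139.70: clothing → 0% + 0% municipal = 0% → €0.00
Pair of jeans €58.08: clothing → 0% + 0% municipal = 0% → €0.00
Cardigan €86.30: clothing → 0% + 0% municipal = 0% → €0.00
Stainless water bottle €24.78: general merchandise → 7.25% + 3% municipal = 10.25% → €2.53995
Unrounded tax sum = €6.18425 → €6.18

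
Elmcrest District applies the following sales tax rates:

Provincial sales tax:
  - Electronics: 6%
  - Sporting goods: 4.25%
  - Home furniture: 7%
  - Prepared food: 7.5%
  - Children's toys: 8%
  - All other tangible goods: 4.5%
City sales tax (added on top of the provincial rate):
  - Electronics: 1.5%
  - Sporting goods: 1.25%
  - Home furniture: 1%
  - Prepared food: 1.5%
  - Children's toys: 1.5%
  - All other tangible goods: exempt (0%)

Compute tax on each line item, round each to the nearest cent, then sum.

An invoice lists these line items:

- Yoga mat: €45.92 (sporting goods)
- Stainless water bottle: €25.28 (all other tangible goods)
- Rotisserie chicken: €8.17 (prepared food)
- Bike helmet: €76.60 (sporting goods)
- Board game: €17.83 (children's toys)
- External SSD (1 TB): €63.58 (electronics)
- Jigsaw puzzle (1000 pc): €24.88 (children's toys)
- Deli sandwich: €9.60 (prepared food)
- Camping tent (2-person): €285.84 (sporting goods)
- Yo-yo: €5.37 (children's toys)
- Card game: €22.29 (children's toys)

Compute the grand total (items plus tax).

Yoga mat €45.92: sporting goods → 4.25% + 1.25% city = 5.5% → €2.53
Stainless water bottle €25.28: all other tangible goods → 4.5% + 0% city = 4.5% → €1.14
Rotisserie chicken €8.17: prepared food → 7.5% + 1.5% city = 9% → €0.74
Bike helmet €76.60: sporting goods → 4.25% + 1.25% city = 5.5% → €4.21
Board game €17.83: children's toys → 8% + 1.5% city = 9.5% → €1.69
External SSD (1 TB) €63.58: electronics → 6% + 1.5% city = 7.5% → €4.77
Jigsaw puzzle (1000 pc) €24.88: children's toys → 8% + 1.5% city = 9.5% → €2.36
Deli sandwich €9.60: prepared food → 7.5% + 1.5% city = 9% → €0.86
Camping tent (2-person) €285.84: sporting goods → 4.25% + 1.25% city = 5.5% → €15.72
Yo-yo €5.37: children's toys → 8% + 1.5% city = 9.5% → €0.51
Card game €22.29: children's toys → 8% + 1.5% city = 9.5% → €2.12
Subtotal = €585.36; tax = €36.65; total due = €622.01

€622.01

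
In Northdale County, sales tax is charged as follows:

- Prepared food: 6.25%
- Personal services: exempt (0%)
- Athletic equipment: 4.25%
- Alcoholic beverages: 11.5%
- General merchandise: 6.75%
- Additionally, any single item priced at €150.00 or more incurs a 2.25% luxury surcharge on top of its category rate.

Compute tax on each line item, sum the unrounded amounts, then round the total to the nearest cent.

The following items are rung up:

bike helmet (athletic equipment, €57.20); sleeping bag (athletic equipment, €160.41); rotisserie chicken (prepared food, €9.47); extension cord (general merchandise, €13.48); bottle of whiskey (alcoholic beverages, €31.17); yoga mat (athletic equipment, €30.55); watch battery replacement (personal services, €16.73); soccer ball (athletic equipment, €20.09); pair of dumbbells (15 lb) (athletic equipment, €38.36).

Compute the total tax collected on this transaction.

Bike helmet €57.20: athletic equipment → 4.25% → €2.431
Sleeping bag €160.41: athletic equipment → 4.25% + 2.25% surcharge = 6.5% → €10.42665
Rotisserie chicken €9.47: prepared food → 6.25% → €0.591875
Extension cord €13.48: general merchandise → 6.75% → €0.9099
Bottle of whiskey €31.17: alcoholic beverages → 11.5% → €3.58455
Yoga mat €30.55: athletic equipment → 4.25% → €1.298375
Watch battery replacement €16.73: personal services → 0% → €0.00
Soccer ball €20.09: athletic equipment → 4.25% → €0.853825
Pair of dumbbells (15 lb) €38.36: athletic equipment → 4.25% → €1.6303
Unrounded tax sum = €21.726475 → €21.73

€21.73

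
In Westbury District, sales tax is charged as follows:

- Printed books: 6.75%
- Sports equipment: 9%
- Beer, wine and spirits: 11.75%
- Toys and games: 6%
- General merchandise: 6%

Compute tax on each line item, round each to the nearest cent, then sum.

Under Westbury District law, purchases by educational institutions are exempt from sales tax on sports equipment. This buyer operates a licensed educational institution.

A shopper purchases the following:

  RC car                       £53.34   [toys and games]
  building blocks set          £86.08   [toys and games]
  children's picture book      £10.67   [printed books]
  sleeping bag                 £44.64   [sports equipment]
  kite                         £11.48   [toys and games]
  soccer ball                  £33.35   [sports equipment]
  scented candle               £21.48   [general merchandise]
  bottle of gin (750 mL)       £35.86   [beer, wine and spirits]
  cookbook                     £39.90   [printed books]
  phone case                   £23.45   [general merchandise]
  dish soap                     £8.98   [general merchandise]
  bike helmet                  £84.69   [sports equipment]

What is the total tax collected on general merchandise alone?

Scented candle £21.48: general merchandise → 6% → £1.29
Phone case £23.45: general merchandise → 6% → £1.41
Dish soap £8.98: general merchandise → 6% → £0.54
Tax on general merchandise = £1.29 + £1.41 + £0.54 = £3.24

£3.24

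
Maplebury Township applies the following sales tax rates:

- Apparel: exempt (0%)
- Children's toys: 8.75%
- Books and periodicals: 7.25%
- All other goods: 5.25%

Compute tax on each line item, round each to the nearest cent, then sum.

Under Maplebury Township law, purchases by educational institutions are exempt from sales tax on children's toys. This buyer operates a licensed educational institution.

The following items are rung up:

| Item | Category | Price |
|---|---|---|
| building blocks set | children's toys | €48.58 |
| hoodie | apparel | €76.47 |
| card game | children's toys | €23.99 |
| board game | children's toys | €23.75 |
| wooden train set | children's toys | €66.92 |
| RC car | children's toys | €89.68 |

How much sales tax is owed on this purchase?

Building blocks set €48.58: children's toys, buyer-exempt → 0% → €0.00
Hoodie €76.47: apparel → 0% → €0.00
Card game €23.99: children's toys, buyer-exempt → 0% → €0.00
Board game €23.75: children's toys, buyer-exempt → 0% → €0.00
Wooden train set €66.92: children's toys, buyer-exempt → 0% → €0.00
RC car €89.68: children's toys, buyer-exempt → 0% → €0.00
Total tax = €0.00

€0.00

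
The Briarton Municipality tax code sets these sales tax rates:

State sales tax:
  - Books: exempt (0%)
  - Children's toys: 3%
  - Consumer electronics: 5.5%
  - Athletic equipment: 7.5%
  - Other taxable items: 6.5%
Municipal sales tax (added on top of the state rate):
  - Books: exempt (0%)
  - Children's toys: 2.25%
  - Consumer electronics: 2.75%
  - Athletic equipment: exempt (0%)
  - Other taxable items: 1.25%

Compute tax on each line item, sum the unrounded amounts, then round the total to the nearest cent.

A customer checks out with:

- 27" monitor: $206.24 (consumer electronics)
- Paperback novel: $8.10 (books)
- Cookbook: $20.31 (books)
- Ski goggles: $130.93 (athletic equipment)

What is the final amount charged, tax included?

27" monitor $206.24: consumer electronics → 5.5% + 2.75% municipal = 8.25% → $17.0148
Paperback novel $8.10: books → 0% + 0% municipal = 0% → $0.00
Cookbook $20.31: books → 0% + 0% municipal = 0% → $0.00
Ski goggles $130.93: athletic equipment → 7.5% + 0% municipal = 7.5% → $9.81975
Subtotal = $365.58; unrounded tax = $26.83455 → $26.83; total due = $392.41

$392.41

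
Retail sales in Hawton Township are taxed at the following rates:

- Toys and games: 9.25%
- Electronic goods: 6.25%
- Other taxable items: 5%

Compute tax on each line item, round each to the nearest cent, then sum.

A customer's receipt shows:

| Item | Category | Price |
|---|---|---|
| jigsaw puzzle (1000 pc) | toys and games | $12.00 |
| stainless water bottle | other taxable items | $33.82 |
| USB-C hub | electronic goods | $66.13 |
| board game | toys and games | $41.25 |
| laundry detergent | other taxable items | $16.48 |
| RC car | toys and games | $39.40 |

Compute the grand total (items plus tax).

Jigsaw puzzle (1000 pc) $12.00: toys and games → 9.25% → $1.11
Stainless water bottle $33.82: other taxable items → 5% → $1.69
USB-C hub $66.13: electronic goods → 6.25% → $4.13
Board game $41.25: toys and games → 9.25% → $3.82
Laundry detergent $16.48: other taxable items → 5% → $0.82
RC car $39.40: toys and games → 9.25% → $3.64
Subtotal = $209.08; tax = $15.21; total due = $224.29

$224.29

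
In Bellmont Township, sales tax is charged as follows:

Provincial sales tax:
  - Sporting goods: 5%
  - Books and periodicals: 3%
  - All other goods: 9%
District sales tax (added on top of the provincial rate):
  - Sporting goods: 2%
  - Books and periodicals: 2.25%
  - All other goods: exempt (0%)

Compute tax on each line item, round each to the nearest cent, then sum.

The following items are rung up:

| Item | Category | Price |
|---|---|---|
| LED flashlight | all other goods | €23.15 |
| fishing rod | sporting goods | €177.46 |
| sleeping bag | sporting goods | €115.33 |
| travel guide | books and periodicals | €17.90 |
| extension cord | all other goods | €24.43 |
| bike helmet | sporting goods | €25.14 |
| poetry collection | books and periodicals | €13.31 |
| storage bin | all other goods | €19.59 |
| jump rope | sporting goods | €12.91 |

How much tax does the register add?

LED flashlight €23.15: all other goods → 9% + 0% district = 9% → €2.08
Fishing rod €177.46: sporting goods → 5% + 2% district = 7% → €12.42
Sleeping bag €115.33: sporting goods → 5% + 2% district = 7% → €8.07
Travel guide €17.90: books and periodicals → 3% + 2.25% district = 5.25% → €0.94
Extension cord €24.43: all other goods → 9% + 0% district = 9% → €2.20
Bike helmet €25.14: sporting goods → 5% + 2% district = 7% → €1.76
Poetry collection €13.31: books and periodicals → 3% + 2.25% district = 5.25% → €0.70
Storage bin €19.59: all other goods → 9% + 0% district = 9% → €1.76
Jump rope €12.91: sporting goods → 5% + 2% district = 7% → €0.90
Total tax = €2.08 + €12.42 + €8.07 + €0.94 + €2.20 + €1.76 + €0.70 + €1.76 + €0.90 = €30.83

€30.83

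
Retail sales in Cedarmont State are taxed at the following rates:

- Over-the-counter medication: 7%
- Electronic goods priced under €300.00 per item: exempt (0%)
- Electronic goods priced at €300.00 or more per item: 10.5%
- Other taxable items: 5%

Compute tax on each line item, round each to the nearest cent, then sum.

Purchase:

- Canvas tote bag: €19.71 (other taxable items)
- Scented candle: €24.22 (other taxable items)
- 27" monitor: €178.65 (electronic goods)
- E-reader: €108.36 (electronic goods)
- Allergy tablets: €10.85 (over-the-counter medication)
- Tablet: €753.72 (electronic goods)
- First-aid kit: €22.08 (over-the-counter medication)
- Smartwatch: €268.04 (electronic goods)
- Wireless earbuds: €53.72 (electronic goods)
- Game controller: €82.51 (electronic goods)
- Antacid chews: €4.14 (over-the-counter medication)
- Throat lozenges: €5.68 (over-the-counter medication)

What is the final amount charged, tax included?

€1616.02

Canvas tote bag €19.71: other taxable items → 5% → €0.99
Scented candle €24.22: other taxable items → 5% → €1.21
27" monitor €178.65: electronic goods, under €300.00 → 0% → €0.00
E-reader €108.36: electronic goods, under €300.00 → 0% → €0.00
Allergy tablets €10.85: over-the-counter medication → 7% → €0.76
Tablet €753.72: electronic goods, €300.00 or more → 10.5% → €79.14
First-aid kit €22.08: over-the-counter medication → 7% → €1.55
Smartwatch €268.04: electronic goods, under €300.00 → 0% → €0.00
Wireless earbuds €53.72: electronic goods, under €300.00 → 0% → €0.00
Game controller €82.51: electronic goods, under €300.00 → 0% → €0.00
Antacid chews €4.14: over-the-counter medication → 7% → €0.29
Throat lozenges €5.68: over-the-counter medication → 7% → €0.40
Subtotal = €1531.68; tax = €84.34; total due = €1616.02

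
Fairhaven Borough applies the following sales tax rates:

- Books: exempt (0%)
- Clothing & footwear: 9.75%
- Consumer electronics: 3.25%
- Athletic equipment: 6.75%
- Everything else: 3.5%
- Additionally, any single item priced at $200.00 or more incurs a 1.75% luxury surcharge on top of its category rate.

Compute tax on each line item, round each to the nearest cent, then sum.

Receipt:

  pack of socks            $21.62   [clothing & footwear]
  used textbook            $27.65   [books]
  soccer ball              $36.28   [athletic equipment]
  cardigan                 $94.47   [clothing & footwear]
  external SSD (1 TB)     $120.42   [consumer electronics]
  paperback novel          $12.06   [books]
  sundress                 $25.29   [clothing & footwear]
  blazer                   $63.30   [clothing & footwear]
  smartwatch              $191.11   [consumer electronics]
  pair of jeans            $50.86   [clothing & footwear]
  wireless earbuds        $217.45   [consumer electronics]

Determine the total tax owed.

Pack of socks $21.62: clothing & footwear → 9.75% → $2.11
Used textbook $27.65: books → 0% → $0.00
Soccer ball $36.28: athletic equipment → 6.75% → $2.45
Cardigan $94.47: clothing & footwear → 9.75% → $9.21
External SSD (1 TB) $120.42: consumer electronics → 3.25% → $3.91
Paperback novel $12.06: books → 0% → $0.00
Sundress $25.29: clothing & footwear → 9.75% → $2.47
Blazer $63.30: clothing & footwear → 9.75% → $6.17
Smartwatch $191.11: consumer electronics → 3.25% → $6.21
Pair of jeans $50.86: clothing & footwear → 9.75% → $4.96
Wireless earbuds $217.45: consumer electronics → 3.25% + 1.75% surcharge = 5% → $10.87
Total tax = $2.11 + $2.45 + $9.21 + $3.91 + $2.47 + $6.17 + $6.21 + $4.96 + $10.87 = $48.36

$48.36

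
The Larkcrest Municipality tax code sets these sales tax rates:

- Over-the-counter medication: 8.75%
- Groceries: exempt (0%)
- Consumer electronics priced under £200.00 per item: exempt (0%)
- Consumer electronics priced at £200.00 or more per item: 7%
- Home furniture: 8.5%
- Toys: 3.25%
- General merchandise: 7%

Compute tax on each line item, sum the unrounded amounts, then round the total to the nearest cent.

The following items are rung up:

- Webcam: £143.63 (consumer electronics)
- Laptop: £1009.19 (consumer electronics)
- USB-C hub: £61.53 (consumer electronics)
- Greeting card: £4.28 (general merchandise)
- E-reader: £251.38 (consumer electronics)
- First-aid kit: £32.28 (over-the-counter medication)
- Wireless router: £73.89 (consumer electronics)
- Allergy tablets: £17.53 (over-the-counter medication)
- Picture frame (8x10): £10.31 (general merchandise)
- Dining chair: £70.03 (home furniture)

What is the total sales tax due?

Webcam £143.63: consumer electronics, under £200.00 → 0% → £0.00
Laptop £1009.19: consumer electronics, £200.00 or more → 7% → £70.6433
USB-C hub £61.53: consumer electronics, under £200.00 → 0% → £0.00
Greeting card £4.28: general merchandise → 7% → £0.2996
E-reader £251.38: consumer electronics, £200.00 or more → 7% → £17.5966
First-aid kit £32.28: over-the-counter medication → 8.75% → £2.8245
Wireless router £73.89: consumer electronics, under £200.00 → 0% → £0.00
Allergy tablets £17.53: over-the-counter medication → 8.75% → £1.533875
Picture frame (8x10) £10.31: general merchandise → 7% → £0.7217
Dining chair £70.03: home furniture → 8.5% → £5.95255
Unrounded tax sum = £99.572125 → £99.57

£99.57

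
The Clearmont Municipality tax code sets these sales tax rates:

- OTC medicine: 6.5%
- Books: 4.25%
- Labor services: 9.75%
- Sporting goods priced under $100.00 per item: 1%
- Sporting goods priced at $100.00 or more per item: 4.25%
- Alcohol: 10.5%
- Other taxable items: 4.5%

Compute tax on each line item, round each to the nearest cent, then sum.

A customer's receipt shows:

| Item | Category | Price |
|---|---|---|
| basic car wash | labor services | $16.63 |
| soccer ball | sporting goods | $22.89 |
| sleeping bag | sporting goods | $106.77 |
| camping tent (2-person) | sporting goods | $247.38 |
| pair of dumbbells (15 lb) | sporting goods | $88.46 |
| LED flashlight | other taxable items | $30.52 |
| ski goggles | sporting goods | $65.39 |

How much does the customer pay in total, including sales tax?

$597.84

Basic car wash $16.63: labor services → 9.75% → $1.62
Soccer ball $22.89: sporting goods, under $100.00 → 1% → $0.23
Sleeping bag $106.77: sporting goods, $100.00 or more → 4.25% → $4.54
Camping tent (2-person) $247.38: sporting goods, $100.00 or more → 4.25% → $10.51
Pair of dumbbells (15 lb) $88.46: sporting goods, under $100.00 → 1% → $0.88
LED flashlight $30.52: other taxable items → 4.5% → $1.37
Ski goggles $65.39: sporting goods, under $100.00 → 1% → $0.65
Subtotal = $578.04; tax = $19.80; total due = $597.84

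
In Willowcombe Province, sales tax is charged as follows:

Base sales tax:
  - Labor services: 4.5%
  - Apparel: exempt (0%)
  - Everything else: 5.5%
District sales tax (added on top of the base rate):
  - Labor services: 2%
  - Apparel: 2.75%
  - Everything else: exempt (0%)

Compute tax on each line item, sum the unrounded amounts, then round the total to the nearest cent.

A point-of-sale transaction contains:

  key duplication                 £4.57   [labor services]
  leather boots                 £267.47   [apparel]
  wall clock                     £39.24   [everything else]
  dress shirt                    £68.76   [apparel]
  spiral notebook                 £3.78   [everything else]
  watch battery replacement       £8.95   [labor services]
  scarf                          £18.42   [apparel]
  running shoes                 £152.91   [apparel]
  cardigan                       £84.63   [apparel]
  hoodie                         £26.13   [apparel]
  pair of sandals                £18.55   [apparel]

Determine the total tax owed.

Key duplication £4.57: labor services → 4.5% + 2% district = 6.5% → £0.29705
Leather boots £267.47: apparel → 0% + 2.75% district = 2.75% → £7.355425
Wall clock £39.24: everything else → 5.5% + 0% district = 5.5% → £2.1582
Dress shirt £68.76: apparel → 0% + 2.75% district = 2.75% → £1.8909
Spiral notebook £3.78: everything else → 5.5% + 0% district = 5.5% → £0.2079
Watch battery replacement £8.95: labor services → 4.5% + 2% district = 6.5% → £0.58175
Scarf £18.42: apparel → 0% + 2.75% district = 2.75% → £0.50655
Running shoes £152.91: apparel → 0% + 2.75% district = 2.75% → £4.205025
Cardigan £84.63: apparel → 0% + 2.75% district = 2.75% → £2.327325
Hoodie £26.13: apparel → 0% + 2.75% district = 2.75% → £0.718575
Pair of sandals £18.55: apparel → 0% + 2.75% district = 2.75% → £0.510125
Unrounded tax sum = £20.758825 → £20.76

£20.76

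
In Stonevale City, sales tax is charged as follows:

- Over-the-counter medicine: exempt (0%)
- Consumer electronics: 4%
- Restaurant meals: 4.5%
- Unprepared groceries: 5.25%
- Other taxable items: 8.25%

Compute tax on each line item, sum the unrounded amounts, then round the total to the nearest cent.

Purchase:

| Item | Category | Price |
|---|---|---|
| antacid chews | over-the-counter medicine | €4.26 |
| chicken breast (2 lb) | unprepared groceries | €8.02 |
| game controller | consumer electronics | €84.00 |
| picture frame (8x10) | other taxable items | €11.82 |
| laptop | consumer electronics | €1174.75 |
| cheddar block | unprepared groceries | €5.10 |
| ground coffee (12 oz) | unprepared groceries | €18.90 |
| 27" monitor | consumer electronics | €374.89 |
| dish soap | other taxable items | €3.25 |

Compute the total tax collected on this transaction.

€68.27

Antacid chews €4.26: over-the-counter medicine → 0% → €0.00
Chicken breast (2 lb) €8.02: unprepared groceries → 5.25% → €0.42105
Game controller €84.00: consumer electronics → 4% → €3.36
Picture frame (8x10) €11.82: other taxable items → 8.25% → €0.97515
Laptop €1174.75: consumer electronics → 4% → €46.99
Cheddar block €5.10: unprepared groceries → 5.25% → €0.26775
Ground coffee (12 oz) €18.90: unprepared groceries → 5.25% → €0.99225
27" monitor €374.89: consumer electronics → 4% → €14.9956
Dish soap €3.25: other taxable items → 8.25% → €0.268125
Unrounded tax sum = €68.269925 → €68.27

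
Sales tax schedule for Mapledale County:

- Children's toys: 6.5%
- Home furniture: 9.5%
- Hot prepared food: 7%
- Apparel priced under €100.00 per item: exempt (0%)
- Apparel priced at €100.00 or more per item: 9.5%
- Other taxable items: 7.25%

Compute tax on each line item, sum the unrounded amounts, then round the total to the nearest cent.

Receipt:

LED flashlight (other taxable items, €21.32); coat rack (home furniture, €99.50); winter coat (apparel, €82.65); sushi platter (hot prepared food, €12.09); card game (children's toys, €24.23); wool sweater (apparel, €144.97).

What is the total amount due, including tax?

€411.95

LED flashlight €21.32: other taxable items → 7.25% → €1.5457
Coat rack €99.50: home furniture → 9.5% → €9.4525
Winter coat €82.65: apparel, under €100.00 → 0% → €0.00
Sushi platter €12.09: hot prepared food → 7% → €0.8463
Card game €24.23: children's toys → 6.5% → €1.57495
Wool sweater €144.97: apparel, €100.00 or more → 9.5% → €13.77215
Subtotal = €384.76; unrounded tax = €27.1916 → €27.19; total due = €411.95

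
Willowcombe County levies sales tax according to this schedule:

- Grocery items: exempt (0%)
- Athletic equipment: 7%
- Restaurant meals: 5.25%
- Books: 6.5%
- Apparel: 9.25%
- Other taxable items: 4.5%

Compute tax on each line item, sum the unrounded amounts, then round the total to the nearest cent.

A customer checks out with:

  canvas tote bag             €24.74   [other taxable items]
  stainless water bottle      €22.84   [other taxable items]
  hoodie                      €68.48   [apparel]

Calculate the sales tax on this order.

Canvas tote bag €24.74: other taxable items → 4.5% → €1.1133
Stainless water bottle €22.84: other taxable items → 4.5% → €1.0278
Hoodie €68.48: apparel → 9.25% → €6.3344
Unrounded tax sum = €8.4755 → €8.48

€8.48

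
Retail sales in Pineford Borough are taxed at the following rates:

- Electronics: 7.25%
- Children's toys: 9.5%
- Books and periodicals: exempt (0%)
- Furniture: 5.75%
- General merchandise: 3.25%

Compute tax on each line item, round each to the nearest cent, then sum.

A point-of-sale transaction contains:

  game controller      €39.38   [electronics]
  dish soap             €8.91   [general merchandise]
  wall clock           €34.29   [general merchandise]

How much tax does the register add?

Game controller €39.38: electronics → 7.25% → €2.86
Dish soap €8.91: general merchandise → 3.25% → €0.29
Wall clock €34.29: general merchandise → 3.25% → €1.11
Total tax = €2.86 + €0.29 + €1.11 = €4.26

€4.26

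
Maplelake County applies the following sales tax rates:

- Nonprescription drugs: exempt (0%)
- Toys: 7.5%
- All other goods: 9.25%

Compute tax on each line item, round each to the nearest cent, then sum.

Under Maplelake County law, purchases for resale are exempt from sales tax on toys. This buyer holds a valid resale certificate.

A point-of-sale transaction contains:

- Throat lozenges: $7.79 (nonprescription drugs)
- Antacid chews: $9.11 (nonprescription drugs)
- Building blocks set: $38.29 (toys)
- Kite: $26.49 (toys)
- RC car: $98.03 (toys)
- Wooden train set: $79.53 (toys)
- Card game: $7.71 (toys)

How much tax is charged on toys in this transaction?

$0.00

Building blocks set $38.29: toys, buyer-exempt → 0% → $0.00
Kite $26.49: toys, buyer-exempt → 0% → $0.00
RC car $98.03: toys, buyer-exempt → 0% → $0.00
Wooden train set $79.53: toys, buyer-exempt → 0% → $0.00
Card game $7.71: toys, buyer-exempt → 0% → $0.00
Tax on toys = $0.00 + $0.00 + $0.00 + $0.00 + $0.00 = $0.00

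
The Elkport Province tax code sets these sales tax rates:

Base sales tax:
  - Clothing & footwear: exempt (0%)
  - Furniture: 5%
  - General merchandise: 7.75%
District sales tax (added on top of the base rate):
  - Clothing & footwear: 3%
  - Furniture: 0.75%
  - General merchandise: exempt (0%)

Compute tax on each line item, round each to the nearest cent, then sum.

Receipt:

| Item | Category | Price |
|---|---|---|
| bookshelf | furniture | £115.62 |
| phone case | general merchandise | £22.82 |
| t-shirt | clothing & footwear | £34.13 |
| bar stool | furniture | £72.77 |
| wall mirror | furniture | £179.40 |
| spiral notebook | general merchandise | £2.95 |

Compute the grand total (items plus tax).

£451.86

Bookshelf £115.62: furniture → 5% + 0.75% district = 5.75% → £6.65
Phone case £22.82: general merchandise → 7.75% + 0% district = 7.75% → £1.77
T-shirt £34.13: clothing & footwear → 0% + 3% district = 3% → £1.02
Bar stool £72.77: furniture → 5% + 0.75% district = 5.75% → £4.18
Wall mirror £179.40: furniture → 5% + 0.75% district = 5.75% → £10.32
Spiral notebook £2.95: general merchandise → 7.75% + 0% district = 7.75% → £0.23
Subtotal = £427.69; tax = £24.17; total due = £451.86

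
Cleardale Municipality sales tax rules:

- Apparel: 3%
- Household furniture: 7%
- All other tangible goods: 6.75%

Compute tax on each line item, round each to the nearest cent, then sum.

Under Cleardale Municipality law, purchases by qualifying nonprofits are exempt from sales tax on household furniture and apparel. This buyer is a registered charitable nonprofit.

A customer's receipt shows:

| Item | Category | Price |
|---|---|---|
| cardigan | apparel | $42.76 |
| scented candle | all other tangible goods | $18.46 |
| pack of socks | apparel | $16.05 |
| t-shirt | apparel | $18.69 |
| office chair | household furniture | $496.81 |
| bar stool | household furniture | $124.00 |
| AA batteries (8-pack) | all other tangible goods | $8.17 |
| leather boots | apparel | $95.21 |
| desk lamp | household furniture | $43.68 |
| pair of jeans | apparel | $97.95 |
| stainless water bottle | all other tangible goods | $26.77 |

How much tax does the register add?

$3.61

Cardigan $42.76: apparel, buyer-exempt → 0% → $0.00
Scented candle $18.46: all other tangible goods → 6.75% → $1.25
Pack of socks $16.05: apparel, buyer-exempt → 0% → $0.00
T-shirt $18.69: apparel, buyer-exempt → 0% → $0.00
Office chair $496.81: household furniture, buyer-exempt → 0% → $0.00
Bar stool $124.00: household furniture, buyer-exempt → 0% → $0.00
AA batteries (8-pack) $8.17: all other tangible goods → 6.75% → $0.55
Leather boots $95.21: apparel, buyer-exempt → 0% → $0.00
Desk lamp $43.68: household furniture, buyer-exempt → 0% → $0.00
Pair of jeans $97.95: apparel, buyer-exempt → 0% → $0.00
Stainless water bottle $26.77: all other tangible goods → 6.75% → $1.81
Total tax = $1.25 + $0.55 + $1.81 = $3.61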